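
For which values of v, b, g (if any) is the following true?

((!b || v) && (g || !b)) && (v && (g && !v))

UNSATISFIABLE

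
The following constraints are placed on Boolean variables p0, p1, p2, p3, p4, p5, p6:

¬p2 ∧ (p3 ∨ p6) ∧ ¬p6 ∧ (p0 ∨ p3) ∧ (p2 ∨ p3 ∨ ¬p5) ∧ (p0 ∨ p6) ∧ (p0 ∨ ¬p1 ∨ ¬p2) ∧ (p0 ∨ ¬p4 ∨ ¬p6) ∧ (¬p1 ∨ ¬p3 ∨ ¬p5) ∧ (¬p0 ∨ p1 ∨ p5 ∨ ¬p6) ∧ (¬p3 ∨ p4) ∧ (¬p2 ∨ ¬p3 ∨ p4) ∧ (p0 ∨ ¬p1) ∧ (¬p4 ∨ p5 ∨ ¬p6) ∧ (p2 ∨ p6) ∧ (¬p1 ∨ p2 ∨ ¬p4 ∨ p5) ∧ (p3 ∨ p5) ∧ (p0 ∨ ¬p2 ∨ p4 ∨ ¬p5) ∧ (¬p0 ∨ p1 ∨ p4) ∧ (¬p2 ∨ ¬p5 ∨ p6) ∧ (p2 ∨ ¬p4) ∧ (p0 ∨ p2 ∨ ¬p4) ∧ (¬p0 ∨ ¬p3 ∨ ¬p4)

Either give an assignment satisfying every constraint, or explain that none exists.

Case p2 = True:
  Clause (¬p2) is falsified — contradiction.
Case p2 = False:
  (¬p6) forces p6 = False.
  Clause (p2 ∨ p6) is falsified — contradiction.
Both cases fail, so the formula is unsatisfiable.

The formula is unsatisfiable.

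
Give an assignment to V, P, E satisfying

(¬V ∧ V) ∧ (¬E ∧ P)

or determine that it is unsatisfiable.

Case V = True: the conjunct ¬V is False.
Case V = False: the conjunct V is False.
Both cases fail — unsatisfiable.

Unsatisfiable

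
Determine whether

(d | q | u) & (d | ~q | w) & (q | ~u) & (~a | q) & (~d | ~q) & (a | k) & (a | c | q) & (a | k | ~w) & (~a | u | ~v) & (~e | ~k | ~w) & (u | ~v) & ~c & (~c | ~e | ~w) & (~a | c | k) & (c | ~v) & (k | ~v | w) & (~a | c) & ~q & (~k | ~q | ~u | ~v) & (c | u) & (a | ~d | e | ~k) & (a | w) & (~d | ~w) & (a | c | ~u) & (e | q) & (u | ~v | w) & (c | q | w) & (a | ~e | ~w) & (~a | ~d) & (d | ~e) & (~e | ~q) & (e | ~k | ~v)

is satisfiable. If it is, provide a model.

No satisfying assignment exists.

Case u = True:
  (q | ~u) forces q = True.
  Clause (~q) is falsified — contradiction.
Case u = False:
  (u | ~v) forces v = False.
  (~c) forces c = False.
  Clause (c | u) is falsified — contradiction.
Both cases fail, so the formula is unsatisfiable.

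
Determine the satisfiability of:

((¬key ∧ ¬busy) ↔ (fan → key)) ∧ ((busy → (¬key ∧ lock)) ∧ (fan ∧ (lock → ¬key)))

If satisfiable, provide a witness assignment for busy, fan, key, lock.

busy: True, fan: True, key: False, lock: True

  (¬key ∧ ¬busy) ↔ (fan → key) = True
    ¬key ∧ ¬busy = False
      ¬key = True
      ¬busy = False
    fan → key = False
  (busy → (¬key ∧ lock)) ∧ (fan ∧ (lock → ¬key)) = True
    busy → (¬key ∧ lock) = True
      ¬key ∧ lock = True
        ¬key = True
    fan ∧ (lock → ¬key) = True
      lock → ¬key = True
        ¬key = True
Both conjuncts True, so the formula holds.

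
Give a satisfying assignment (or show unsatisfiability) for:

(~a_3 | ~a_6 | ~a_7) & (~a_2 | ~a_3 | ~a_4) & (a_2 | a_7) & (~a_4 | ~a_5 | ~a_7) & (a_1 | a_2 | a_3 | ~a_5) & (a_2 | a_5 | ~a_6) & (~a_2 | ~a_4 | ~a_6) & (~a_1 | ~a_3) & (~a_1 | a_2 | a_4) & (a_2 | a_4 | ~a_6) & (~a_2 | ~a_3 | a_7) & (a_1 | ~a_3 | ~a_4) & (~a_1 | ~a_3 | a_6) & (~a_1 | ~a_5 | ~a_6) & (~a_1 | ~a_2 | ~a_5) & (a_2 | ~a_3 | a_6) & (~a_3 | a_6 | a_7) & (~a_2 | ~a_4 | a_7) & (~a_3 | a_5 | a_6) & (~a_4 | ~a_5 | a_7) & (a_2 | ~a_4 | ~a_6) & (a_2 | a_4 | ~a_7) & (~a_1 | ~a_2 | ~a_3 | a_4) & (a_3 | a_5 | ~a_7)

Set a_1 = False.
Set a_2 = True.
Set a_3 = False.
Try a_4 = True:
  (~a_2 | ~a_4 | ~a_6) forces a_6 = False.
  (~a_2 | ~a_4 | a_7) forces a_7 = True.
  (~a_4 | ~a_5 | ~a_7) forces a_5 = False.
  clause (a_3 | a_5 | ~a_7) is falsified — backtrack.
So a_4 = False.
Set a_5 = True.
Set a_6 = True.
Set a_7 = True.
All clauses satisfied.

a_1: False, a_2: True, a_3: False, a_4: False, a_5: True, a_6: True, a_7: True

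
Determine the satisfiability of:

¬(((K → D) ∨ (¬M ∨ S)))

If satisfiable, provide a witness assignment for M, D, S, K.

M = True, D = False, S = False, K = True

  ¬(((K → D) ∨ (¬M ∨ S))) = True
    (K → D) ∨ (¬M ∨ S) = False
      K → D = False
      ¬M ∨ S = False
        ¬M = False
The formula evaluates to True.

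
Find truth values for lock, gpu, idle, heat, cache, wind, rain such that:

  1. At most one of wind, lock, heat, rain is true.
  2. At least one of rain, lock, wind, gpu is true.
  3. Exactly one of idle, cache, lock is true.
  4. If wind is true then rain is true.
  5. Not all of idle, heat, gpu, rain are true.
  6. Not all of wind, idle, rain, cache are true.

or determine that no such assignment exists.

lock=F; gpu=T; idle=F; heat=F; cache=T; wind=F; rain=F

  (1) {wind, lock, heat, rain}: 0 true — at most one ✓
  (2) {rain, lock, wind, gpu}: 1 true — at least one ✓
  (3) {idle, cache, lock}: 1 true — exactly one ✓
  (4) wind=F ⇒ rain: vacuous ✓
  (5) {idle, heat, gpu, rain}: 1/4 true — not all ✓
  (6) {wind, idle, rain, cache}: 1/4 true — not all ✓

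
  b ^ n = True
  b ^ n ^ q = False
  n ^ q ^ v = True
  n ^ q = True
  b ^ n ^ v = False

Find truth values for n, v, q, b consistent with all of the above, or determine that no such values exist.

Unsatisfiable — no assignment works.

Adding constraints 1, 3, 4, 5 mod 2: every variable appears an even number of times on the left, so the left side is 0.
But the right sides sum to 1 (mod 2). 0 ≠ 1 — the system is inconsistent.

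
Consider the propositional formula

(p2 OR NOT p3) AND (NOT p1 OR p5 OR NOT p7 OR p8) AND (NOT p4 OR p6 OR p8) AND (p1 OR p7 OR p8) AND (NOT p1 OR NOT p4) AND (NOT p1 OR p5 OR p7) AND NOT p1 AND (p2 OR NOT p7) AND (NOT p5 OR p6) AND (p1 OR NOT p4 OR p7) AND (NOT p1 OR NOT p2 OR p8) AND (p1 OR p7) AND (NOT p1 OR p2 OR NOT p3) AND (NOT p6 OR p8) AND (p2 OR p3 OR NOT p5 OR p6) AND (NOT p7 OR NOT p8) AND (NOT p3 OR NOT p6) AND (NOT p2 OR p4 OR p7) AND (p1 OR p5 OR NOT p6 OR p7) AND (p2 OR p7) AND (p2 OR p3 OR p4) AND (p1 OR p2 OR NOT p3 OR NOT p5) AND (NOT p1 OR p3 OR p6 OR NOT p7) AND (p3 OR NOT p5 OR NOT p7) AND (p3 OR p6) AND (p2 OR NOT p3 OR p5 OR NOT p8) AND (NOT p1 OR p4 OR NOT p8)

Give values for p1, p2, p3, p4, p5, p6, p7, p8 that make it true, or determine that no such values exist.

p1=F, p2=T, p3=T, p4=F, p5=F, p6=F, p7=T, p8=F

Unit clause (NOT p1) forces p1 = False.
In (p1 OR p7) only p7 is left, so p7 = True.
In (NOT p7 OR NOT p8) only NOT p8 is left, so p8 = False.
In (p2 OR NOT p7) only p2 is left, so p2 = True.
In (NOT p6 OR p8) only NOT p6 is left, so p6 = False.
In (p3 OR p6) only p3 is left, so p3 = True.
In (NOT p4 OR p6 OR p8) only NOT p4 is left, so p4 = False.
In (NOT p5 OR p6) only NOT p5 is left, so p5 = False.
All clauses satisfied.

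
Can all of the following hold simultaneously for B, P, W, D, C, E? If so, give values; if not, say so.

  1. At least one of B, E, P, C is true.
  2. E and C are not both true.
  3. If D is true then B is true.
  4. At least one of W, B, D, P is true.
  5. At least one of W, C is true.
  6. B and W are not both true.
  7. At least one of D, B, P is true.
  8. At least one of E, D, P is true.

B = True, P = False, W = False, D = True, C = True, E = False

  (1) {B, E, P, C}: 2 true — at least one ✓
  (2) E=F, C=T — not both ✓
  (3) D=T ⇒ B: T ✓
  (4) {W, B, D, P}: 2 true — at least one ✓
  (5) {W, C}: 1 true — at least one ✓
  (6) B=T, W=F — not both ✓
  (7) {D, B, P}: 2 true — at least one ✓
  (8) {E, D, P}: 1 true — at least one ✓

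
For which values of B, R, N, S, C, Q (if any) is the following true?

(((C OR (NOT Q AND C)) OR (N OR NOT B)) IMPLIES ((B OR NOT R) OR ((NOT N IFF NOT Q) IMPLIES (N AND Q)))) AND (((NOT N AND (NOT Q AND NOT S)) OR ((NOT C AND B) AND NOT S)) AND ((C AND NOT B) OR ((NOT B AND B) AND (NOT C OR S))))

B=F, R=F, N=F, S=F, C=T, Q=F

  ((C OR (NOT Q AND C)) OR (N OR NOT B)) IMPLIES ((B OR NOT R) OR ((NOT N IFF NOT Q) IMPLIES (N AND Q))) = True
    (C OR (NOT Q AND C)) OR (N OR NOT B) = True
      C OR (NOT Q AND C) = True
        NOT Q AND C = True
          NOT Q = True
      N OR NOT B = True
        NOT B = True
    (B OR NOT R) OR ((NOT N IFF NOT Q) IMPLIES (N AND Q)) = True
      B OR NOT R = True
        NOT R = True
      (NOT N IFF NOT Q) IMPLIES (N AND Q) = False
        NOT N IFF NOT Q = True
          NOT N = True
          NOT Q = True
        N AND Q = False
  ((NOT N AND (NOT Q AND NOT S)) OR ((NOT C AND B) AND NOT S)) AND ((C AND NOT B) OR ((NOT B AND B) AND (NOT C OR S))) = True
    (NOT N AND (NOT Q AND NOT S)) OR ((NOT C AND B) AND NOT S) = True
      NOT N AND (NOT Q AND NOT S) = True
        NOT N = True
        NOT Q AND NOT S = True
          NOT Q = True
          NOT S = True
      (NOT C AND B) AND NOT S = False
        NOT C AND B = False
          NOT C = False
        NOT S = True
    (C AND NOT B) OR ((NOT B AND B) AND (NOT C OR S)) = True
      C AND NOT B = True
        NOT B = True
      (NOT B AND B) AND (NOT C OR S) = False
        NOT B AND B = False
          NOT B = True
        NOT C OR S = False
          NOT C = False
Both conjuncts True, so the formula holds.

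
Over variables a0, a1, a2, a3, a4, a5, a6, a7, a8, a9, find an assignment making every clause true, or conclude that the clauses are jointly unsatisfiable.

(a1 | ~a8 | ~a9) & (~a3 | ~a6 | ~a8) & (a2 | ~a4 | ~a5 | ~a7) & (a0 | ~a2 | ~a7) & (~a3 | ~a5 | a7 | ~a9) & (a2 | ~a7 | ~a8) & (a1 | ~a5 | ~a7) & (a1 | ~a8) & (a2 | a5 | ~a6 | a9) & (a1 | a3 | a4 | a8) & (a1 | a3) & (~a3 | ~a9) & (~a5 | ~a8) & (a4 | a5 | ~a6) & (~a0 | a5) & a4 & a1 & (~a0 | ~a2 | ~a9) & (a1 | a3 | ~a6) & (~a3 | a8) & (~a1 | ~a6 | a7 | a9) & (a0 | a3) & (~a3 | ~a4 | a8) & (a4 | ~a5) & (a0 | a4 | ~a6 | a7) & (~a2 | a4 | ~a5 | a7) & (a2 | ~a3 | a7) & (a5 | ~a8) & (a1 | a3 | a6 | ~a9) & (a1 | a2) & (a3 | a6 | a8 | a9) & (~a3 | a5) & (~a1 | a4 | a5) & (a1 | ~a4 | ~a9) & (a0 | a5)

a0 = True, a1 = True, a2 = True, a3 = False, a4 = True, a5 = True, a6 = True, a7 = True, a8 = False, a9 = False

Unit clause (a4) forces a4 = True.
Unit clause (a1) forces a1 = True.
Set a0 = True.
  then (~a0 | a5) forces a5 = True.
  then (~a5 | ~a8) forces a8 = False.
  then (~a3 | a8) forces a3 = False.
Set a2 = True.
  then (~a0 | ~a2 | ~a9) forces a9 = False.
  then (a3 | a6 | a8 | a9) forces a6 = True.
  then (~a1 | ~a6 | a7 | a9) forces a7 = True.
All clauses satisfied.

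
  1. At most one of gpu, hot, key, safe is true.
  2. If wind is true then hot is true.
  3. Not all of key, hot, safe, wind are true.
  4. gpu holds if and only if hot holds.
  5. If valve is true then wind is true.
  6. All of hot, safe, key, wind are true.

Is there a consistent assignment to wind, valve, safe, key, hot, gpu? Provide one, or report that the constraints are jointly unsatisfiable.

Case hot = True:
  (1) with hot=T forces gpu = False.
  Constraint (4) is violated (gpu=F, hot=T) — contradiction.
Case hot = False:
  Constraint (6) is violated (hot=F) — contradiction.
Both cases fail — unsatisfiable.

UNSATISFIABLE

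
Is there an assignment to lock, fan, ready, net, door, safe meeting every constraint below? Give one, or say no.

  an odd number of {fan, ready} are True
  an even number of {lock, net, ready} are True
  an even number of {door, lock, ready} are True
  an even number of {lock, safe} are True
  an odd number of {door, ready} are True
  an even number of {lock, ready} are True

lock=T, fan=F, ready=T, net=F, door=F, safe=T

{fan, ready}: 1 true → odd ✓
{lock, net, ready}: 2 true → even ✓
{door, lock, ready}: 2 true → even ✓
{lock, safe}: 2 true → even ✓
{door, ready}: 1 true → odd ✓
{lock, ready}: 2 true → even ✓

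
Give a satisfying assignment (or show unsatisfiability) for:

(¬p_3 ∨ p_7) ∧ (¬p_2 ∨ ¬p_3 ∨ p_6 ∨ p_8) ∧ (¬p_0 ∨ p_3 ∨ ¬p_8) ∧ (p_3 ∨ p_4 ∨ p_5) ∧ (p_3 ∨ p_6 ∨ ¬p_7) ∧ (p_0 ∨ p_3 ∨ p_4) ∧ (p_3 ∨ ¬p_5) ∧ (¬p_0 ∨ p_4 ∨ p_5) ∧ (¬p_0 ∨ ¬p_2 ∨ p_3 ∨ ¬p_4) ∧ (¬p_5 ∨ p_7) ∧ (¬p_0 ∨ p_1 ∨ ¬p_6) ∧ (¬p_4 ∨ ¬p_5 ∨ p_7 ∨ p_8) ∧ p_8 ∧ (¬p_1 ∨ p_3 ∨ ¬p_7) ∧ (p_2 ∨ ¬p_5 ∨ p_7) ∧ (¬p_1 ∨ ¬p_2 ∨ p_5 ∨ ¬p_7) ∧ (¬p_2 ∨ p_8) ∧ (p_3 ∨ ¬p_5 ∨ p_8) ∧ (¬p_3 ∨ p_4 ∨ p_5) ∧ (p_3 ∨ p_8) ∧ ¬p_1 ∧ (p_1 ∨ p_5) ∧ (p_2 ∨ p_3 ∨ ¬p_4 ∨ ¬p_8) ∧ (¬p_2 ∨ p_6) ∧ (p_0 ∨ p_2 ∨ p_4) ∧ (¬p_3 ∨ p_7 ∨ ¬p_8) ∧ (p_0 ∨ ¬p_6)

Unit clause (p_8) forces p_8 = True.
Unit clause (¬p_1) forces p_1 = False.
In (p_1 ∨ p_5) only p_5 is left, so p_5 = True.
In (p_3 ∨ ¬p_5) only p_3 is left, so p_3 = True.
In (¬p_5 ∨ p_7) only p_7 is left, so p_7 = True.
Set p_0 = True.
  then (¬p_0 ∨ p_1 ∨ ¬p_6) forces p_6 = False.
  then (¬p_2 ∨ p_6) forces p_2 = False.
Set p_4 = False.
All clauses satisfied.

p_0 = True, p_1 = False, p_2 = False, p_3 = True, p_4 = False, p_5 = True, p_6 = False, p_7 = True, p_8 = True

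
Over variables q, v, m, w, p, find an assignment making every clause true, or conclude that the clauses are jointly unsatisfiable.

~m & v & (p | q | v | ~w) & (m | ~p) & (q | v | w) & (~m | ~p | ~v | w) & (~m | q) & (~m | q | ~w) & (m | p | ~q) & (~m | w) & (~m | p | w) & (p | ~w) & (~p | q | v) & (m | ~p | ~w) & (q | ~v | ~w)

q=F, v=T, m=F, w=F, p=F

Unit clause (~m) forces m = False.
Unit clause (v) forces v = True.
In (m | ~p) only ~p is left, so p = False.
In (m | p | ~q) only ~q is left, so q = False.
In (p | ~w) only ~w is left, so w = False.
All clauses satisfied.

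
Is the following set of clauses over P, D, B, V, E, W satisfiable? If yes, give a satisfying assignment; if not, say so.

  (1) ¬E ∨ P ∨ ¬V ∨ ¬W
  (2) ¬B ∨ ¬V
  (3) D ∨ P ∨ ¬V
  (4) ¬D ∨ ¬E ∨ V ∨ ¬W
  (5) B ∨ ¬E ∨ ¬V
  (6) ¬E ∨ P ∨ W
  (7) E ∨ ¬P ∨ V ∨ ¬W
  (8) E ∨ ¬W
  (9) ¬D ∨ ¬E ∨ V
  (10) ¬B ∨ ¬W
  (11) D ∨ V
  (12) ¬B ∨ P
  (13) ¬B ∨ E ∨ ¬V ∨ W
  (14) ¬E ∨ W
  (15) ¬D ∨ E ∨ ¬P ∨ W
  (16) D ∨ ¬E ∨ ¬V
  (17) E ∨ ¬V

Set P = False.
  then (¬B ∨ P) forces B = False.
Set D = True.
Try V = True:
  (B ∨ ¬E ∨ ¬V) forces E = False.
  clause (E ∨ ¬V) is falsified — backtrack.
So V = False.
  then (¬D ∨ ¬E ∨ V) forces E = False.
  then (E ∨ ¬W) forces W = False.
All clauses satisfied.

P: False; D: True; B: False; V: False; E: False; W: False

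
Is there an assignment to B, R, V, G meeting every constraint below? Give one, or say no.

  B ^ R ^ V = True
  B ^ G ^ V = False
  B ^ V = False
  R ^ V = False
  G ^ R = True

B=T, R=T, V=T, G=F

B ^ R ^ V = T ^ T ^ T = True ✓
B ^ G ^ V = T ^ F ^ T = False ✓
B ^ V = T ^ T = False ✓
R ^ V = T ^ T = False ✓
G ^ R = F ^ T = True ✓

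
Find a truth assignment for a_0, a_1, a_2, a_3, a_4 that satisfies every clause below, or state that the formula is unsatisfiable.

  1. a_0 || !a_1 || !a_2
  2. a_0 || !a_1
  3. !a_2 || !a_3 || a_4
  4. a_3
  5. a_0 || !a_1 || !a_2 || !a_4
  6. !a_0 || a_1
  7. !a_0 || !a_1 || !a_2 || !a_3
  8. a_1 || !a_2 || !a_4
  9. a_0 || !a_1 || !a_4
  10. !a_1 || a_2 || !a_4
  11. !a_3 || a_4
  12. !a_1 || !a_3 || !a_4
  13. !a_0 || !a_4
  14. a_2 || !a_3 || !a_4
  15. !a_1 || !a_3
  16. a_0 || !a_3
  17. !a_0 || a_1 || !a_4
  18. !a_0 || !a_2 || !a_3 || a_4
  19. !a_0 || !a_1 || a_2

Case a_3 = True:
  (!a_3 || a_4) forces a_4 = True.
  (!a_1 || !a_3 || !a_4) forces a_1 = False.
  (!a_0 || a_1) forces a_0 = False.
  Clause (a_0 || !a_3) is falsified — contradiction.
Case a_3 = False:
  Clause (a_3) is falsified — contradiction.
Both cases fail, so the formula is unsatisfiable.

The formula is unsatisfiable.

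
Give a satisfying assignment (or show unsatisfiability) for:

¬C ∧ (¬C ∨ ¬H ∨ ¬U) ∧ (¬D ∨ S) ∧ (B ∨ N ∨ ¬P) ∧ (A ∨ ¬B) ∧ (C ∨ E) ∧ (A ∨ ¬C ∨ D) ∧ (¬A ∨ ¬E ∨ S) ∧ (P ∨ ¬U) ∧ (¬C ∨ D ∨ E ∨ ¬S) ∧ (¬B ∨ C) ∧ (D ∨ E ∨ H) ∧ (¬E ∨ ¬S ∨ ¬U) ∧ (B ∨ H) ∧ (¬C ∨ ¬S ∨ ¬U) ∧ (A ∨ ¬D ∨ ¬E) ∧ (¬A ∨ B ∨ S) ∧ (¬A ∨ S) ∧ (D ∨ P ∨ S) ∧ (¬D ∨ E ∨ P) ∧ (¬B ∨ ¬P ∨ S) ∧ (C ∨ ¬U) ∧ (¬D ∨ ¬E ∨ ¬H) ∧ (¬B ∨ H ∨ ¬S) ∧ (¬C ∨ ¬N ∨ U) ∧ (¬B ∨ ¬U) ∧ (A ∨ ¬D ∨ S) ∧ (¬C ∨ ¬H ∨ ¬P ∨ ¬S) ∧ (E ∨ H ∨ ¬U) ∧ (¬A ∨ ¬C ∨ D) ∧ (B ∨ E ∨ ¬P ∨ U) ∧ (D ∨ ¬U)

A=F; B=F; U=F; P=T; E=T; N=T; C=F; S=F; H=T; D=F

Unit clause (¬C) forces C = False.
In (C ∨ E) only E is left, so E = True.
In (¬B ∨ C) only ¬B is left, so B = False.
In (B ∨ H) only H is left, so H = True.
In (C ∨ ¬U) only ¬U is left, so U = False.
In (¬D ∨ ¬E ∨ ¬H) only ¬D is left, so D = False.
Set A = False.
Set P = True.
  then (B ∨ N ∨ ¬P) forces N = True.
Set S = False.
All clauses satisfied.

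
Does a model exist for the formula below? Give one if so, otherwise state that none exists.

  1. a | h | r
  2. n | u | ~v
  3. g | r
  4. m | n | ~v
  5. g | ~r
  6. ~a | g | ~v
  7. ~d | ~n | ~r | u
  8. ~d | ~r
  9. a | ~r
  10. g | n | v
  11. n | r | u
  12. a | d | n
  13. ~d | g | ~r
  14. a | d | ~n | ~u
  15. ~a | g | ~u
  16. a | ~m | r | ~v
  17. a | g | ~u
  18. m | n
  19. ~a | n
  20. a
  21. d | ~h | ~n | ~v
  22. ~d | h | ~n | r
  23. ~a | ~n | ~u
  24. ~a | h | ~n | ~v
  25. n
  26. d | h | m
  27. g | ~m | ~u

d=F, h=T, m=F, u=F, g=T, n=T, v=F, r=T, a=T

Unit clause (a) forces a = True.
Unit clause (n) forces n = True.
In (~a | ~n | ~u) only ~u is left, so u = False.
Set d = False.
Set h = True.
  then (d | ~h | ~n | ~v) forces v = False.
Set m = False.
Try g = False:
  (g | r) forces r = True.
  clause (g | ~r) is falsified — backtrack.
So g = True.
Set r = True.
All clauses satisfied.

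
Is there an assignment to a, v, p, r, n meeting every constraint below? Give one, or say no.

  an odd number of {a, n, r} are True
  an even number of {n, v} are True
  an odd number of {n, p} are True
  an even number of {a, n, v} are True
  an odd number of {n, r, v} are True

a: False; v: False; p: True; r: True; n: False

{a, n, r}: 1 true → odd ✓
{n, v}: 0 true → even ✓
{n, p}: 1 true → odd ✓
{a, n, v}: 0 true → even ✓
{n, r, v}: 1 true → odd ✓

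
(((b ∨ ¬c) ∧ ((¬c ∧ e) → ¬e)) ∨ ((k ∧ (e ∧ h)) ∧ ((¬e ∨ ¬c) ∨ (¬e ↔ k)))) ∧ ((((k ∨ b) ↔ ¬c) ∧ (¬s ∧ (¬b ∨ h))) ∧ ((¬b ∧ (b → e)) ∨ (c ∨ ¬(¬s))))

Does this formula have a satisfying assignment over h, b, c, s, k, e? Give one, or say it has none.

h = True; b = False; c = False; s = False; k = True; e = True

  ((b ∨ ¬c) ∧ ((¬c ∧ e) → ¬e)) ∨ ((k ∧ (e ∧ h)) ∧ ((¬e ∨ ¬c) ∨ (¬e ↔ k))) = True
    (b ∨ ¬c) ∧ ((¬c ∧ e) → ¬e) = False
      b ∨ ¬c = True
        ¬c = True
      (¬c ∧ e) → ¬e = False
        ¬c ∧ e = True
          ¬c = True
        ¬e = False
    (k ∧ (e ∧ h)) ∧ ((¬e ∨ ¬c) ∨ (¬e ↔ k)) = True
      k ∧ (e ∧ h) = True
        e ∧ h = True
      (¬e ∨ ¬c) ∨ (¬e ↔ k) = True
        ¬e ∨ ¬c = True
          ¬e = False
          ¬c = True
        ¬e ↔ k = False
          ¬e = False
  (((k ∨ b) ↔ ¬c) ∧ (¬s ∧ (¬b ∨ h))) ∧ ((¬b ∧ (b → e)) ∨ (c ∨ ¬(¬s))) = True
    ((k ∨ b) ↔ ¬c) ∧ (¬s ∧ (¬b ∨ h)) = True
      (k ∨ b) ↔ ¬c = True
        k ∨ b = True
        ¬c = True
      ¬s ∧ (¬b ∨ h) = True
        ¬s = True
        ¬b ∨ h = True
          ¬b = True
    (¬b ∧ (b → e)) ∨ (c ∨ ¬(¬s)) = True
      ¬b ∧ (b → e) = True
        ¬b = True
        b → e = True
      c ∨ ¬(¬s) = False
        ¬(¬s) = False
          ¬s = True
Both conjuncts True, so the formula holds.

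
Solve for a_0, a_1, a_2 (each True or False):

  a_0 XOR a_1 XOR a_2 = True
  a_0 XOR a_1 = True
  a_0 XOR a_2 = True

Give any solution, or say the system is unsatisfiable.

a_0: True; a_1: False; a_2: False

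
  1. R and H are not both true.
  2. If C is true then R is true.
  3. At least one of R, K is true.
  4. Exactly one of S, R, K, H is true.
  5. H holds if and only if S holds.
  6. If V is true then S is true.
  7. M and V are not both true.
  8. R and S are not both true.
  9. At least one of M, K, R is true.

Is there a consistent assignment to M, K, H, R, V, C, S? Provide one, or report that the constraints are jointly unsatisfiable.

M = False, K = False, H = False, R = True, V = False, C = False, S = False

  (1) R=T, H=F — not both ✓
  (2) C=F ⇒ R: vacuous ✓
  (3) {R, K}: 1 true — at least one ✓
  (4) {S, R, K, H}: 1 true — exactly one ✓
  (5) H=F, S=F — same ✓
  (6) V=F ⇒ S: vacuous ✓
  (7) M=F, V=F — not both ✓
  (8) R=T, S=F — not both ✓
  (9) {M, K, R}: 1 true — at least one ✓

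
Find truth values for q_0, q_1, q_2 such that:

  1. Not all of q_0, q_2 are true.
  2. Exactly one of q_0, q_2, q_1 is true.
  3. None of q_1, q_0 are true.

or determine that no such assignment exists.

q_0=F; q_1=F; q_2=T

  (1) {q_0, q_2}: 1/2 true — not all ✓
  (2) {q_0, q_2, q_1}: 1 true — exactly one ✓
  (3) {q_1, q_0}: 0 true — none ✓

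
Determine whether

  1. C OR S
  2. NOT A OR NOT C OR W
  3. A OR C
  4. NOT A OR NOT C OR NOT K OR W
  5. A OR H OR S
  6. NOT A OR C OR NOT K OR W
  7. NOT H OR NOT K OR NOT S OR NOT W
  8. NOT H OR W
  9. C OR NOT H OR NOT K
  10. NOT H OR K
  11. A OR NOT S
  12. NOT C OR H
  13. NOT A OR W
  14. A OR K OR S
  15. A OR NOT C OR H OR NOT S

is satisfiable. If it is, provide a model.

Set K = True.
Try W = False:
  (NOT H OR W) forces H = False.
  (NOT C OR H) forces C = False.
  (C OR S) forces S = True.
  (A OR C) forces A = True.
  clause (NOT A OR C OR NOT K OR W) is falsified — backtrack.
So W = True.
Set S = False.
  then (C OR S) forces C = True.
  then (NOT C OR H) forces H = True.
Set A = False.
All clauses satisfied.

K = True, W = True, S = False, A = False, H = True, C = True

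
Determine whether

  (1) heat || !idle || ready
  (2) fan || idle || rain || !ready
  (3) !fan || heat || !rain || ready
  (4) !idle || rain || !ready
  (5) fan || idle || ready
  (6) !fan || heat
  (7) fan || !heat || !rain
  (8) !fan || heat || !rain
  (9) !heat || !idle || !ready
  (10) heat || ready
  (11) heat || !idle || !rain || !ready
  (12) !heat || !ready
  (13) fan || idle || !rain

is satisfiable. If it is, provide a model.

Set fan = True.
  then (!fan || heat) forces heat = True.
  then (!heat || !ready) forces ready = False.
Set rain = False.
Set idle = True.
All clauses satisfied.

fan = True; ready = False; rain = False; heat = True; idle = True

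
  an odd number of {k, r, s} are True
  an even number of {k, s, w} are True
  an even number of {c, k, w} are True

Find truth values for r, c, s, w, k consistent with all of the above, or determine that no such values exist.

r = False, c = True, s = True, w = True, k = False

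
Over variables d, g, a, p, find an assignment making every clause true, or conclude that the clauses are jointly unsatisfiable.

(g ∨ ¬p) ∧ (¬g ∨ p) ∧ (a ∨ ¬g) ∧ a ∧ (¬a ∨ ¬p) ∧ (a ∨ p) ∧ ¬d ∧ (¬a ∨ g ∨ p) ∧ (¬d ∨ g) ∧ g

Case g = True:
  (¬g ∨ p) forces p = True.
  (a ∨ ¬g) forces a = True.
  Clause (¬a ∨ ¬p) is falsified — contradiction.
Case g = False:
  Clause (g) is falsified — contradiction.
Both cases fail, so the formula is unsatisfiable.

Unsatisfiable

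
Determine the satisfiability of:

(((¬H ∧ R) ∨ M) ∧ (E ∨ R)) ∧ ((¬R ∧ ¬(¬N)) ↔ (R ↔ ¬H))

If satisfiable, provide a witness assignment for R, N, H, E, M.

R: True; N: False; H: True; E: True; M: True

  ((¬H ∧ R) ∨ M) ∧ (E ∨ R) = True
    (¬H ∧ R) ∨ M = True
      ¬H ∧ R = False
        ¬H = False
    E ∨ R = True
  (¬R ∧ ¬(¬N)) ↔ (R ↔ ¬H) = True
    ¬R ∧ ¬(¬N) = False
      ¬R = False
      ¬(¬N) = False
        ¬N = True
    R ↔ ¬H = False
      ¬H = False
Both conjuncts True, so the formula holds.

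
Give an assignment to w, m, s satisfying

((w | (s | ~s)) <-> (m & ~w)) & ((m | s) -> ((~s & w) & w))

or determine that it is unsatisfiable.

No satisfying assignment exists.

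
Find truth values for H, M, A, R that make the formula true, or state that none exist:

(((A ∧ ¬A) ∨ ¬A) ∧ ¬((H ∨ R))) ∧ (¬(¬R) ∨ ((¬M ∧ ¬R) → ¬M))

H = False; M = True; A = False; R = False

  ((A ∧ ¬A) ∨ ¬A) ∧ ¬((H ∨ R)) = True
    (A ∧ ¬A) ∨ ¬A = True
      A ∧ ¬A = False
        ¬A = True
      ¬A = True
    ¬((H ∨ R)) = True
      H ∨ R = False
  ¬(¬R) ∨ ((¬M ∧ ¬R) → ¬M) = True
    ¬(¬R) = False
      ¬R = True
    (¬M ∧ ¬R) → ¬M = True
      ¬M ∧ ¬R = False
        ¬M = False
        ¬R = True
      ¬M = False
Both conjuncts True, so the formula holds.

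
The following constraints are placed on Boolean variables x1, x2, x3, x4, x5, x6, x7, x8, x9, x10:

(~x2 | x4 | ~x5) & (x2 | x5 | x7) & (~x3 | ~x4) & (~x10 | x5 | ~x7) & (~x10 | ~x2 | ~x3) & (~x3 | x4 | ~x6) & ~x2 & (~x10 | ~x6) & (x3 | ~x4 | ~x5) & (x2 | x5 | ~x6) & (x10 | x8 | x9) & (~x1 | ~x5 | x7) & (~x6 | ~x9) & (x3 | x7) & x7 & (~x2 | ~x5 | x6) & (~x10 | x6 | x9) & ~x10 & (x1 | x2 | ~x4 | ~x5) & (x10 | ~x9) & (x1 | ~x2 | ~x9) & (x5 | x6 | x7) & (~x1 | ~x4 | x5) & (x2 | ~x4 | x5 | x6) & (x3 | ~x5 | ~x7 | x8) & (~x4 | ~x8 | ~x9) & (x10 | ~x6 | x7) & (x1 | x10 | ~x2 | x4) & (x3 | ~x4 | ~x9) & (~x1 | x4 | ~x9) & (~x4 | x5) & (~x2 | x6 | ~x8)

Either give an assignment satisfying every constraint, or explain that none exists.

x1=T, x2=F, x3=T, x4=F, x5=F, x6=F, x7=T, x8=T, x9=F, x10=F

Unit clause (~x2) forces x2 = False.
Unit clause (x7) forces x7 = True.
Unit clause (~x10) forces x10 = False.
In (x10 | ~x9) only ~x9 is left, so x9 = False.
In (x10 | x8 | x9) only x8 is left, so x8 = True.
Set x1 = True.
Set x3 = True.
  then (~x3 | ~x4) forces x4 = False.
  then (~x3 | x4 | ~x6) forces x6 = False.
Set x5 = False.
All clauses satisfied.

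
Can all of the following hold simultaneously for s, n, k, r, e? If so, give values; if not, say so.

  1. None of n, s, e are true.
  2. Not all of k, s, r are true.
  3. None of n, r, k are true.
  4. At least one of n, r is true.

Case r = True:
  Constraint (3) is violated (r=T) — contradiction.
Case r = False:
  (1) forces n = False.
  Constraint (4) is violated (n=F, r=F) — contradiction.
Both cases fail — unsatisfiable.

Unsatisfiable — no assignment works.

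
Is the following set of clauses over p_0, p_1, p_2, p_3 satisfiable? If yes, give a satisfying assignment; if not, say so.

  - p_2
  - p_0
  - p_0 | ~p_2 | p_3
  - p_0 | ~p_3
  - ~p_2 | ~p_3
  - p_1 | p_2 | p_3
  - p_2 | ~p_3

p_0=T; p_1=T; p_2=T; p_3=F

Unit clause (p_2) forces p_2 = True.
Unit clause (p_0) forces p_0 = True.
In (~p_2 | ~p_3) only ~p_3 is left, so p_3 = False.
Set p_1 = True.
All clauses satisfied.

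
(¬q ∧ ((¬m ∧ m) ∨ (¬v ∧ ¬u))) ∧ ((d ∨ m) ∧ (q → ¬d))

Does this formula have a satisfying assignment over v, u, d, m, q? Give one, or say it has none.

v: False, u: False, d: True, m: True, q: False

  ¬q ∧ ((¬m ∧ m) ∨ (¬v ∧ ¬u)) = True
    ¬q = True
    (¬m ∧ m) ∨ (¬v ∧ ¬u) = True
      ¬m ∧ m = False
        ¬m = False
      ¬v ∧ ¬u = True
        ¬v = True
        ¬u = True
  (d ∨ m) ∧ (q → ¬d) = True
    d ∨ m = True
    q → ¬d = True
      ¬d = False
Both conjuncts True, so the formula holds.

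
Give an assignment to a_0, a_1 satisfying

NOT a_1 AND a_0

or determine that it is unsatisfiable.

a_0 = True, a_1 = False

  NOT a_1 = True
Both conjuncts True, so the formula holds.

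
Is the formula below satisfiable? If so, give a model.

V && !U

V = True; U = False

  !U = True
Both conjuncts True, so the formula holds.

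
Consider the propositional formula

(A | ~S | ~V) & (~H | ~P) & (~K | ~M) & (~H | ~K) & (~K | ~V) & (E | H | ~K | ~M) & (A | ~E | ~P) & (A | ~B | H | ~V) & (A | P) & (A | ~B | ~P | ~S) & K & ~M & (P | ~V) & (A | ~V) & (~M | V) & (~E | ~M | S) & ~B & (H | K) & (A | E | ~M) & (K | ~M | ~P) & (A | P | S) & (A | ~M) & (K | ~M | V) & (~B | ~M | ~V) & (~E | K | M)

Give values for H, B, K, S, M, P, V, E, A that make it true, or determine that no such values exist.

Unit clause (K) forces K = True.
Unit clause (~M) forces M = False.
Unit clause (~B) forces B = False.
In (~H | ~K) only ~H is left, so H = False.
In (~K | ~V) only ~V is left, so V = False.
Set S = False.
Set P = True.
Set E = False.
Set A = False.
All clauses satisfied.

H = False; B = False; K = True; S = False; M = False; P = True; V = False; E = False; A = False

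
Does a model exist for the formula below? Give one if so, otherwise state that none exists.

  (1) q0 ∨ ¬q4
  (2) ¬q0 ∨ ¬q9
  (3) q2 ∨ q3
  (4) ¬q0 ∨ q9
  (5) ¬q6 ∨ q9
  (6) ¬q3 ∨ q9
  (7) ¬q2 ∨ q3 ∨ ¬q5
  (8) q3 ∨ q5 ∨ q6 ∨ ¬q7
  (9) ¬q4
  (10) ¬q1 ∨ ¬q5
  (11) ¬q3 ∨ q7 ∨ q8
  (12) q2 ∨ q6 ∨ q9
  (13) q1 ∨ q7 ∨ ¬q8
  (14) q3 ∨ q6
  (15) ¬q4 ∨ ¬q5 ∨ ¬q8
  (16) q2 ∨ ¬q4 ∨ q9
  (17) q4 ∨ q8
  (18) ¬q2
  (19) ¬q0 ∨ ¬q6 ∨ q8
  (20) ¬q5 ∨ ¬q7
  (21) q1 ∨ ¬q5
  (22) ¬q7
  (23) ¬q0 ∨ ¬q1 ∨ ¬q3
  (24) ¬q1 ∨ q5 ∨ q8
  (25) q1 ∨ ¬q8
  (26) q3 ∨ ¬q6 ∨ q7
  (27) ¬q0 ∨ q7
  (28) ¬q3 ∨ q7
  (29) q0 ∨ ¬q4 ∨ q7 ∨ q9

Case q2 = True:
  Clause (¬q2) is falsified — contradiction.
Case q2 = False:
  (q2 ∨ q3) forces q3 = True.
  (¬q3 ∨ q9) forces q9 = True.
  (¬q0 ∨ ¬q9) forces q0 = False.
  (q0 ∨ ¬q4) forces q4 = False.
  (q4 ∨ q8) forces q8 = True.
  (¬q7) forces q7 = False.
  Clause (¬q3 ∨ q7) is falsified — contradiction.
Both cases fail, so the formula is unsatisfiable.

Unsatisfiable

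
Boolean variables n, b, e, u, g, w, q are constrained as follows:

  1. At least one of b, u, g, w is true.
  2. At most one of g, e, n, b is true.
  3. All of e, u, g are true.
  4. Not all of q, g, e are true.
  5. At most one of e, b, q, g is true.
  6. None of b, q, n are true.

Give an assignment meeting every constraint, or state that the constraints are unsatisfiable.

No satisfying assignment exists.

Case e = True:
  (2) with e=T forces g = False.
  Constraint (3) is violated (g=F) — contradiction.
Case e = False:
  Constraint (3) is violated (e=F) — contradiction.
Both cases fail — unsatisfiable.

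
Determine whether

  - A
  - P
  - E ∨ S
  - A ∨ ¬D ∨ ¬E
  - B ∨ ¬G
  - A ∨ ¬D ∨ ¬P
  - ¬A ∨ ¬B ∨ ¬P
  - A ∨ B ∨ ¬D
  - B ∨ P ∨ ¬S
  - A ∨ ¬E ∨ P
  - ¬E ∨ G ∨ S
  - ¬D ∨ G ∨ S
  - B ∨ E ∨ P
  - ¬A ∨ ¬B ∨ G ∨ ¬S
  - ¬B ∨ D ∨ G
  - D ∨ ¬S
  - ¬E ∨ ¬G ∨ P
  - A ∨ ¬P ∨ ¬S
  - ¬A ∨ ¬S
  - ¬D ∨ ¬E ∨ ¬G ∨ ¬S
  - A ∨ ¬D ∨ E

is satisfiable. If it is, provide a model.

Case A = True:
  (P) forces P = True.
  (¬A ∨ ¬B ∨ ¬P) forces B = False.
  (B ∨ ¬G) forces G = False.
  (¬A ∨ ¬S) forces S = False.
  (E ∨ S) forces E = True.
  Clause (¬E ∨ G ∨ S) is falsified — contradiction.
Case A = False:
  Clause (A) is falsified — contradiction.
Both cases fail, so the formula is unsatisfiable.

UNSATISFIABLE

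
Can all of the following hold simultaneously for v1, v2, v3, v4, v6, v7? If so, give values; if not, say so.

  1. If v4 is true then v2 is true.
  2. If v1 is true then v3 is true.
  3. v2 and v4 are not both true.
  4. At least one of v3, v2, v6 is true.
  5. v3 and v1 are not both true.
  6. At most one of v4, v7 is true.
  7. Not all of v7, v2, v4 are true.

v1=F; v2=T; v3=T; v4=F; v6=F; v7=T

  (1) v4=F ⇒ v2: vacuous ✓
  (2) v1=F ⇒ v3: vacuous ✓
  (3) v2=T, v4=F — not both ✓
  (4) {v3, v2, v6}: 2 true — at least one ✓
  (5) v3=T, v1=F — not both ✓
  (6) {v4, v7}: 1 true — at most one ✓
  (7) {v7, v2, v4}: 2/3 true — not all ✓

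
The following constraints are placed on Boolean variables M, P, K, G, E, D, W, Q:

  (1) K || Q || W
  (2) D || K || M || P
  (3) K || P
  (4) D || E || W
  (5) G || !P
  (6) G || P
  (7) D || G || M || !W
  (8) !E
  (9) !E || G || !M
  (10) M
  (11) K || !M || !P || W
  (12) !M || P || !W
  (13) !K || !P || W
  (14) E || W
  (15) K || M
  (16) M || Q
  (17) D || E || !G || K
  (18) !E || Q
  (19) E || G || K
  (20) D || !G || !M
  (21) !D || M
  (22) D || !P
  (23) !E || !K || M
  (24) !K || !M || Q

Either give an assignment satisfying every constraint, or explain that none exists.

M=T, P=T, K=F, G=T, E=F, D=T, W=T, Q=T

Unit clause (!E) forces E = False.
Unit clause (M) forces M = True.
In (E || W) only W is left, so W = True.
In (!M || P || !W) only P is left, so P = True.
In (D || !P) only D is left, so D = True.
In (G || !P) only G is left, so G = True.
Set K = False.
Set Q = True.
All clauses satisfied.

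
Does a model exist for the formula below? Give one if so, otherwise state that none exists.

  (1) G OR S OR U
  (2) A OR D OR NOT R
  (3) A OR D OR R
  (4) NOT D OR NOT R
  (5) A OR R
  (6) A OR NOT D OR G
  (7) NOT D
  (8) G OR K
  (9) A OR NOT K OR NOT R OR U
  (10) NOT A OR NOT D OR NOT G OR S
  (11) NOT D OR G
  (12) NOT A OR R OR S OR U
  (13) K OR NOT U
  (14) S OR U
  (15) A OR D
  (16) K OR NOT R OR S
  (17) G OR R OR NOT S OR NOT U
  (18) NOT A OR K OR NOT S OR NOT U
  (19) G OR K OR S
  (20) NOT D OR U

Unit clause (NOT D) forces D = False.
In (A OR D) only A is left, so A = True.
Set G = True.
Set K = True.
Set S = True.
Set R = True.
Set U = False.
All clauses satisfied.

G=T, A=T, K=T, S=T, R=T, U=F, D=F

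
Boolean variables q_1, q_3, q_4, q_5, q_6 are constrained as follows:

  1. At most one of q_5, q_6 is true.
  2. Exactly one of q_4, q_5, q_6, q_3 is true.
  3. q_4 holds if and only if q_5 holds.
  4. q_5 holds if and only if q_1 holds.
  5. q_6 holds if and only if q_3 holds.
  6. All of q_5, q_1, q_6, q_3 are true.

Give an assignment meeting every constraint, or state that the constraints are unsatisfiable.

Unsatisfiable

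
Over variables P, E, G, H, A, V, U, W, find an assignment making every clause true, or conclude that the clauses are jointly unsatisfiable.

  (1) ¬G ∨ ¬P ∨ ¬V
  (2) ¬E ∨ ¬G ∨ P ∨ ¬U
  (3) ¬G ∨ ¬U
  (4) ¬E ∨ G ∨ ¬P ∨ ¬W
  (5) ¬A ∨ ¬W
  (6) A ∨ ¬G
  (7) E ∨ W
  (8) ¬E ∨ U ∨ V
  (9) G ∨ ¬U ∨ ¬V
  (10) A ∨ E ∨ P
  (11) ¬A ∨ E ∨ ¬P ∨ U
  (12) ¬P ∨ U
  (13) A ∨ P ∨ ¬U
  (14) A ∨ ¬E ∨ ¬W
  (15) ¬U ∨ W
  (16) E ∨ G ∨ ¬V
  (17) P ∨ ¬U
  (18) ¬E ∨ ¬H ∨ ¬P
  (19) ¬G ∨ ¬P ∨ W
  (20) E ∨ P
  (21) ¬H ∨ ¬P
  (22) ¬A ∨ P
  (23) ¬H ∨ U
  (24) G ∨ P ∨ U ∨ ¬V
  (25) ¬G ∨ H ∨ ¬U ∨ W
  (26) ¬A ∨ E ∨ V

P = True, E = False, G = False, H = False, A = False, V = False, U = True, W = True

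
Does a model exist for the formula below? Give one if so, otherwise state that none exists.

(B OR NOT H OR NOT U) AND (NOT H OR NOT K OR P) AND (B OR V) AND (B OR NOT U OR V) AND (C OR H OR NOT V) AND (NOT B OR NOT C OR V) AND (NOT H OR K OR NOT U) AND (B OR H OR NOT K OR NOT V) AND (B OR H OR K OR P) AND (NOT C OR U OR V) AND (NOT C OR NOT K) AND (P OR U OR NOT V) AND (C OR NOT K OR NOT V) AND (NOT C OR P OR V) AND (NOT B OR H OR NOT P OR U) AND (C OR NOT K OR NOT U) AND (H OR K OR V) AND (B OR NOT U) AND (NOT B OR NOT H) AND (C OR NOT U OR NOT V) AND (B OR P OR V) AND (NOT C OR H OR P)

C = False; V = False; P = False; H = False; U = False; K = True; B = True

Set C = False.
Set V = False.
  then (B OR V) forces B = True.
  then (NOT B OR NOT H) forces H = False.
  then (H OR K OR V) forces K = True.
  then (C OR NOT K OR NOT U) forces U = False.
  then (NOT B OR H OR NOT P OR U) forces P = False.
All clauses satisfied.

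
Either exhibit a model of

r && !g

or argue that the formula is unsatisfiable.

g: False; r: True

  !g = True
Both conjuncts True, so the formula holds.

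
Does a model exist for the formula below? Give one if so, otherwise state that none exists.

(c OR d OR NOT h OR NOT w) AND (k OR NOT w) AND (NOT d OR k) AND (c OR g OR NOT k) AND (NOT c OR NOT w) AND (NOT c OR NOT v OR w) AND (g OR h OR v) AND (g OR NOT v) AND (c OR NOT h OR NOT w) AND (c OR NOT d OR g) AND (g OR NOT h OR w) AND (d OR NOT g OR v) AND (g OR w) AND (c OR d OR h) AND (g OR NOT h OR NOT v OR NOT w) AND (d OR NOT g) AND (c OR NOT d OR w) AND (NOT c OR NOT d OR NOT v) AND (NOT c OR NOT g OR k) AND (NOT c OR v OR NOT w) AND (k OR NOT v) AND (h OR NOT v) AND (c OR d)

k: True, c: True, g: True, d: True, v: False, w: False, h: False

Try k = False:
  (k OR NOT w) forces w = False.
  (NOT d OR k) forces d = False.
  (g OR w) forces g = True.
  clause (d OR NOT g) is falsified — backtrack.
So k = True.
Set c = True.
  then (NOT c OR NOT w) forces w = False.
  then (NOT c OR NOT v OR w) forces v = False.
  then (g OR w) forces g = True.
  then (d OR NOT g) forces d = True.
Set h = False.
All clauses satisfied.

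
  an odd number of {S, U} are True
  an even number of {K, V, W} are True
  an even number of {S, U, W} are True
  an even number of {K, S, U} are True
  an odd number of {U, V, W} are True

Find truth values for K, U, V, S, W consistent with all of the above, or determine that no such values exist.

K: True, U: False, V: False, S: True, W: True

{S, U}: 1 true → odd ✓
{K, V, W}: 2 true → even ✓
{S, U, W}: 2 true → even ✓
{K, S, U}: 2 true → even ✓
{U, V, W}: 1 true → odd ✓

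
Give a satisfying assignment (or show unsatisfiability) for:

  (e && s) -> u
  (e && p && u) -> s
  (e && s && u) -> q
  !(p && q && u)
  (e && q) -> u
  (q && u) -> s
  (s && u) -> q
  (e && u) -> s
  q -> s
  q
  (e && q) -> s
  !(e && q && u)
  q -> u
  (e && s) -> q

Unit clause (q) forces q = True.
In (!q || s) only s is left, so s = True.
In (!q || u) only u is left, so u = True.
In (!e || !q || !u) only !e is left, so e = False.
In (!p || !q || !u) only !p is left, so p = False.
All clauses satisfied.

u=T, e=F, q=T, p=F, s=T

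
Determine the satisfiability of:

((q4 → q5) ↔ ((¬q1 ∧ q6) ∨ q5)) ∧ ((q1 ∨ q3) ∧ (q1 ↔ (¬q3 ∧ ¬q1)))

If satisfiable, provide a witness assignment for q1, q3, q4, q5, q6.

q1 = False, q3 = True, q4 = False, q5 = False, q6 = True

  (q4 → q5) ↔ ((¬q1 ∧ q6) ∨ q5) = True
    q4 → q5 = True
    (¬q1 ∧ q6) ∨ q5 = True
      ¬q1 ∧ q6 = True
        ¬q1 = True
  (q1 ∨ q3) ∧ (q1 ↔ (¬q3 ∧ ¬q1)) = True
    q1 ∨ q3 = True
    q1 ↔ (¬q3 ∧ ¬q1) = True
      ¬q3 ∧ ¬q1 = False
        ¬q3 = False
        ¬q1 = True
Both conjuncts True, so the formula holds.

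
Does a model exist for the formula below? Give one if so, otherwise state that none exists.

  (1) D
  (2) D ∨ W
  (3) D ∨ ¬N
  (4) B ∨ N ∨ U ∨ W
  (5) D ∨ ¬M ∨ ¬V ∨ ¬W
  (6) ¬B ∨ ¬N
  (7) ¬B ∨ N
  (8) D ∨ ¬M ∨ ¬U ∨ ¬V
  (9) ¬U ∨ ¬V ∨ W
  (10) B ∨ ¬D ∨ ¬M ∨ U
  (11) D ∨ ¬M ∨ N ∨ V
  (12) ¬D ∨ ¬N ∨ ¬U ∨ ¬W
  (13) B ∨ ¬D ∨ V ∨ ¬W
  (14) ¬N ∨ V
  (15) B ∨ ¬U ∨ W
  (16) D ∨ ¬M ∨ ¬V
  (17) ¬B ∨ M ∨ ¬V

D = True, M = False, N = False, W = True, B = False, U = True, V = True

Unit clause (D) forces D = True.
Set M = False.
Set N = False.
  then (¬B ∨ N) forces B = False.
Try W = False:
  (B ∨ N ∨ U ∨ W) forces U = True.
  clause (B ∨ ¬U ∨ W) is falsified — backtrack.
So W = True.
  then (B ∨ ¬D ∨ V ∨ ¬W) forces V = True.
Set U = True.
All clauses satisfied.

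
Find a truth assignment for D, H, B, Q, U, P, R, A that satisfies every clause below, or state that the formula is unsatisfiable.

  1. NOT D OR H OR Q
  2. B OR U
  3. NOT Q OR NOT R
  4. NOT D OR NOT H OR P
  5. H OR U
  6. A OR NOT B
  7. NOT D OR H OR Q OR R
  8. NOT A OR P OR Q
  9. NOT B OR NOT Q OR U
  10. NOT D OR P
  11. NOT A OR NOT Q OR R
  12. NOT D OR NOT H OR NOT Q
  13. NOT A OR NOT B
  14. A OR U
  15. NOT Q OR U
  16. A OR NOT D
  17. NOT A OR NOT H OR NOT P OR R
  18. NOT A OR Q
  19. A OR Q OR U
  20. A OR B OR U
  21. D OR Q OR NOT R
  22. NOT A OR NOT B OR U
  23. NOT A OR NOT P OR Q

D = False, H = True, B = False, Q = True, U = True, P = False, R = False, A = False

Set D = False.
Set H = True.
Try B = True:
  (A OR NOT B) forces A = True.
  clause (NOT A OR NOT B) is falsified — backtrack.
So B = False.
  then (B OR U) forces U = True.
Set Q = True.
  then (NOT Q OR NOT R) forces R = False.
  then (NOT A OR NOT Q OR R) forces A = False.
Set P = False.
All clauses satisfied.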